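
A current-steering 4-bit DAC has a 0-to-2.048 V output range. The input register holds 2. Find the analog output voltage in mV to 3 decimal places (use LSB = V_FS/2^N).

256.000 mV

LSB = 2.048 V / 2^4 = 128.000 mV.
V_out = 0 + 2 × 0.128 V = 0.256 V.
= 256.000 mV.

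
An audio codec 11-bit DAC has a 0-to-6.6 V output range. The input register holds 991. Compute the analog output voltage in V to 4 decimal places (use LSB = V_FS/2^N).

3.1937 V

LSB = 6.6 V / 2^11 = 3.223 mV.
V_out = 0 + 991 × 0.00322266 V = 3.19365 V.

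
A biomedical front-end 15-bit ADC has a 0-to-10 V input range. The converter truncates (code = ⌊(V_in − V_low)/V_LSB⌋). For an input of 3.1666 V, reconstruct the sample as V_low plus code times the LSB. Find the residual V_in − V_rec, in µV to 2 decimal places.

96.09 µV

LSB = 10/2^15 = 305.18 µV.
(3.1666 − 0)/0.000305176 = 10376.3149; ⌊·⌋ gives code 10376.
Code 10376 maps back to 0 + 10376×0.000305176 V = 3.1665039 V.
Error = 3.1666 − 3.1665039 = 9.60938e-05 V = 96.09 µV.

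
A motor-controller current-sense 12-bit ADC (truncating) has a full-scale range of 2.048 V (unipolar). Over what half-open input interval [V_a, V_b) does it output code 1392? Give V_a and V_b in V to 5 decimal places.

[0.69600 V, 0.69650 V)

LSB = 2.048/2^12 = 0.500 mV.
V_a = V_low + 1392·LSB = 0.696 V; V_b = V_low + 1393·LSB = 0.6965 V.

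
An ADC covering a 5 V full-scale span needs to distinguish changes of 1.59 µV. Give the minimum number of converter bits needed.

Number of steps required ≥ 5 V / 1.59 µV = 3144654.09.
Need 2^N ≥ 3144654.09; 2^21 = 2097152, 2^22 = 4194304.
Minimum N = 22.

22 bits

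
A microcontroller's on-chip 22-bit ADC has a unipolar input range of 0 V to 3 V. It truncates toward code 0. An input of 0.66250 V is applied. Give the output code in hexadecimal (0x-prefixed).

code 0xE2222 (decimal 926242)

With 4194304 levels over 3 V, one step is 0.72 µV.
Input sits at 926242.133 steps above V_low.
⌊·⌋(926242.133) = 926242.
In hexadecimal (0x-prefixed): 0xE2222.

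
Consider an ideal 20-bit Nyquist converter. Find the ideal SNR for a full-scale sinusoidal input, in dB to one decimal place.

SNR ≈ 6.02·N + 1.76 dB = 6.02·20 + 1.76 = 122.16 dB.

122.2 dB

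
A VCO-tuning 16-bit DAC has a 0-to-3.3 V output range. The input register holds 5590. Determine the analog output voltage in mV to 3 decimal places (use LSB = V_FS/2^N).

281.479 mV

LSB = 3.3 V / 2^16 = 50.35 µV.
V_out = 0 + 5590 × 5.0354e-05 V = 0.281479 V.
= 281.479 mV.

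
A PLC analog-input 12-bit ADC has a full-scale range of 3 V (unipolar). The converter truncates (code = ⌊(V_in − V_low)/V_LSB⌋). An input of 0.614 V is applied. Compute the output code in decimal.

LSB = 3 V / 4096 = 0.732 mV.
Input sits at 838.315 steps above V_low.
Floor → code 838.

code 838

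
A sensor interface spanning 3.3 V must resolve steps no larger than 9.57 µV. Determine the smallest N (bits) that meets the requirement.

Number of steps required ≥ 3.3 V / 9.57 µV = 344827.59.
Need 2^N ≥ 344827.59; 2^18 = 262144, 2^19 = 524288.
Minimum N = 19.

19 bits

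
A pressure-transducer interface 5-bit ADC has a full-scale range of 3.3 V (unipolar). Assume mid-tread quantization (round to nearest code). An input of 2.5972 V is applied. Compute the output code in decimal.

code 25

LSB = 3.3 V / 32 = 103.125 mV.
(V_in − V_low)/LSB = (2.5972 − 0) / 0.103125 = 25.185.
Round → code 25.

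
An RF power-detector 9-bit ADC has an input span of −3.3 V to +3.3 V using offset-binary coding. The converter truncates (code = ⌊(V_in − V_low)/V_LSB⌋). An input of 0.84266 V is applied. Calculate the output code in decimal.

With 512 levels over 6.6 V, one step is 12.891 mV.
(0.84266 − (−3.3)) / 0.0128906 = 321.370 LSBs.
Floor → code 321.

code 321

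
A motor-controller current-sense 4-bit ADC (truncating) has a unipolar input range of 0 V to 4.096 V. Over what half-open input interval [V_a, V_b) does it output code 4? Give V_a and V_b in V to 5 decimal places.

LSB = 4.096/2^4 = 256.000 mV.
V_a = V_low + 4·LSB = 1.024 V; V_b = V_low + 5·LSB = 1.28 V.

[1.02400 V, 1.28000 V)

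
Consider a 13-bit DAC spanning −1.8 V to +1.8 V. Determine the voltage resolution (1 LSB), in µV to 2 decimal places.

Full-scale span = 3.6 V.
LSB = 3.6 / 2^13 = 3.6 / 8192 = 0.000439453 V = 439.45 µV.

439.45 µV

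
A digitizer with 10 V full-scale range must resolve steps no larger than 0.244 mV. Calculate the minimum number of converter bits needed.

16 bits

Number of steps required ≥ 10 V / 0.244 mV = 40983.61.
Need 2^N ≥ 40983.61; 2^15 = 32768, 2^16 = 65536.
Minimum N = 16.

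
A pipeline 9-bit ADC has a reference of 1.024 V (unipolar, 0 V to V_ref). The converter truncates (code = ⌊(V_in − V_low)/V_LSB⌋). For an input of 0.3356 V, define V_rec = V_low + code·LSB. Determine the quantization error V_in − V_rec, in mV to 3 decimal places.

1.600 mV

LSB = 1.024/2^9 = 2.000 mV.
(0.3356 − 0)/0.002 = 167.8000; ⌊·⌋ gives code 167.
Reconstructed: 0.334 V.
V_in − V_rec = 0.0016 V = 1.600 mV.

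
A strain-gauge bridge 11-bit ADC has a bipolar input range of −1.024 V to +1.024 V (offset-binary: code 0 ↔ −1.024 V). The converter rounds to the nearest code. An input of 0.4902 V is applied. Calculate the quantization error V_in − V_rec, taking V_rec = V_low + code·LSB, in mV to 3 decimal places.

0.200 mV

One LSB is 2.048 V / 2048 = 1.000 mV.
Scaled input = 1514.2000 LSBs, so code = 1514.
V_rec = (−1.024) + 1514·0.001 = 0.49 V.
Difference: 0.0002 V → 0.200 mV.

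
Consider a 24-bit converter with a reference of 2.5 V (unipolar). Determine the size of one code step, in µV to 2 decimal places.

Full-scale span = 2.5 V.
LSB = 2.5 / 2^24 = 2.5 / 16777216 = 1.49012e-07 V = 0.15 µV.

0.15 µV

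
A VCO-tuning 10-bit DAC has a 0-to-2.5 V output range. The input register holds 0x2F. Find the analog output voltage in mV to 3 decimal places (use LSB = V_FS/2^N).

114.746 mV

LSB = 2.5 V / 2^10 = 2.441 mV.
Code 0x2F = 47 decimal.
V_out = 0 + 47 × 0.00244141 V = 0.114746 V.
= 114.746 mV.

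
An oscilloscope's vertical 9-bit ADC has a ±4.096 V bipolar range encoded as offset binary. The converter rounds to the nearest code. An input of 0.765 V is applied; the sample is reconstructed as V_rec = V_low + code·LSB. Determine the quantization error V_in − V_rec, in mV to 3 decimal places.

-3.000 mV

Step size: 8.192 V ÷ 2^9 = 16.000 mV.
(0.765 − (−4.096))/0.016 = 303.8125; round gives code 304.
Reconstructed: 0.768 V.
Error = 0.765 − 0.768 = -0.003 V = -3.000 mV.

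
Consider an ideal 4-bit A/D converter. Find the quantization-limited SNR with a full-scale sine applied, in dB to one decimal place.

SNR ≈ 6.02·N + 1.76 dB = 6.02·4 + 1.76 = 25.84 dB.

25.8 dB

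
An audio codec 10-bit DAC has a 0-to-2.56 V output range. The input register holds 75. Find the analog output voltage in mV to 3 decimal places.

LSB = 2.56 V / 2^10 = 2.500 mV.
V_out = 0 + 75 × 0.0025 V = 0.1875 V.
= 187.500 mV.

187.500 mV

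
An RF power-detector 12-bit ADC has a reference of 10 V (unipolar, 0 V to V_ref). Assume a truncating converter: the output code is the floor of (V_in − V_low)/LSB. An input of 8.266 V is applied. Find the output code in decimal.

LSB = 10 V / 4096 = 2.441 mV.
(8.266 − 0) / 0.00244141 = 3385.754 LSBs.
Floor → code 3385.

code 3385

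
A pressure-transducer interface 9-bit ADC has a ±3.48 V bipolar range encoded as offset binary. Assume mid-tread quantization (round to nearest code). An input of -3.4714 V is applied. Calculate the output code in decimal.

code 1

Full-scale span = 6.96 V; LSB = 6.96/2^9 = 13.594 mV.
(-3.4714 − (−3.48)) / 0.0135937 = 0.633 LSBs.
Round → code 1.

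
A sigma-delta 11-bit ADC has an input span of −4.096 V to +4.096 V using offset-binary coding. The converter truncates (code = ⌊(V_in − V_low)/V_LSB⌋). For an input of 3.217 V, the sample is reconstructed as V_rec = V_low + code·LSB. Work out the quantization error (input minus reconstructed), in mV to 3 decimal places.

1.000 mV

Step size: 8.192 V ÷ 2^11 = 4.000 mV.
(3.217 − (−4.096))/0.004 = 1828.2500; ⌊·⌋ gives code 1828.
Code 1828 maps back to (−4.096) + 1828×0.004 V = 3.216 V.
V_in − V_rec = 0.001 V = 1.000 mV.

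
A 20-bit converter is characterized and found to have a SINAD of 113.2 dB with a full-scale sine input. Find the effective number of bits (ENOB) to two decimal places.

18.51 bits

ENOB = (SINAD − 1.76) / 6.02 = (113.2 − 1.76)/6.02 = 18.512.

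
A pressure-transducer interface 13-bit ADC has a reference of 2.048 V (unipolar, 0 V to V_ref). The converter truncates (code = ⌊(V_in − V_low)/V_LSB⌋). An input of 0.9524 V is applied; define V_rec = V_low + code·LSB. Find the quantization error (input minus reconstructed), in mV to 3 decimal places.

0.150 mV

LSB = 2.048/2^13 = 250.00 µV.
(0.9524 − 0)/0.00025 = 3809.6000; ⌊·⌋ gives code 3809.
V_rec = 0 + 3809·0.00025 = 0.95225 V.
V_in − V_rec = 0.00015 V = 0.150 mV.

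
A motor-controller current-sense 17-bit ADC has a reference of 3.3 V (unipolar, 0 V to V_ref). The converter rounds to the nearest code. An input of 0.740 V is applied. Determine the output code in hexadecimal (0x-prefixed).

LSB = 3.3 V / 131072 = 25.18 µV.
Input sits at 29391.903 steps above V_low.
So the output code is 29392.
In hexadecimal (0x-prefixed): 0x72D0.

code 0x72D0 (decimal 29392)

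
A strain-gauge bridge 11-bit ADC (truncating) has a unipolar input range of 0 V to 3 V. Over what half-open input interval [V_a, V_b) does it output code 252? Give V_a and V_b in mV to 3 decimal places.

LSB = 3/2^11 = 1.465 mV.
V_a = V_low + 252·LSB = 0.369141 V; V_b = V_low + 253·LSB = 0.370605 V.

[369.141 mV, 370.605 mV)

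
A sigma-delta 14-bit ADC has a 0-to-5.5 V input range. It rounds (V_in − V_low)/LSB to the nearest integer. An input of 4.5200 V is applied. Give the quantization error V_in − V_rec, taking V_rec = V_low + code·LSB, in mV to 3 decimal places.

-0.111 mV

Step size: 5.5 V ÷ 2^14 = 335.69 µV.
Scaled input = 13464.6691 LSBs, so code = 13465.
Reconstructed: 4.5201111 V.
V_in − V_rec = -0.000111084 V = -0.111 mV.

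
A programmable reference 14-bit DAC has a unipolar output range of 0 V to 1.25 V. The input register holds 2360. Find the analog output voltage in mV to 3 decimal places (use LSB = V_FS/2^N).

180.054 mV

LSB = 1.25 V / 2^14 = 76.29 µV.
V_out = 0 + 2360 × 7.62939e-05 V = 0.180054 V.
= 180.054 mV.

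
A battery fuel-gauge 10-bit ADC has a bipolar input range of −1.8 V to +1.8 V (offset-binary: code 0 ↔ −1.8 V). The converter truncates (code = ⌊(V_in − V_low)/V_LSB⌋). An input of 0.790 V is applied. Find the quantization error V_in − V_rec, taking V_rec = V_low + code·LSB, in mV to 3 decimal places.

2.500 mV

LSB = 3.6/2^10 = 3.516 mV.
(V_in − V_low)/LSB = (0.790 − (−1.8))/0.00351563 = 736.7111 → code 736 (floor).
Reconstructed: 0.7875 V.
V_in − V_rec = 0.0025 V = 2.500 mV.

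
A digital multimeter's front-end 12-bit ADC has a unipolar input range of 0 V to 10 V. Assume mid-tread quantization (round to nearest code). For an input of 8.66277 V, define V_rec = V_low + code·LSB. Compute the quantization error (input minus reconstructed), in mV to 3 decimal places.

One LSB is 10 V / 4096 = 2.441 mV.
(8.66277 − 0)/0.00244141 = 3548.2706; round gives code 3548.
V_rec = 0 + 3548·0.00244141 = 8.6621094 V.
Difference: 0.000660625 V → 0.661 mV.

0.661 mV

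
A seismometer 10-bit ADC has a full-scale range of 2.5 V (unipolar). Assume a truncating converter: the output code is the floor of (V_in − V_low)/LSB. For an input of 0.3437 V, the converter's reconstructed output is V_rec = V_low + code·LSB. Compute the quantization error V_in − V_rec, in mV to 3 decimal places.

LSB = 2.5/2^10 = 2.441 mV.
(0.3437 − 0)/0.00244141 = 140.7795; ⌊·⌋ gives code 140.
Code 140 maps back to 0 + 140×0.00244141 V = 0.34179688 V.
Error = 0.3437 − 0.34179688 = 0.00190313 V = 1.903 mV.

1.903 mV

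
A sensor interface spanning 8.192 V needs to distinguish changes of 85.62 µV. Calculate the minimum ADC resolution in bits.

17 bits

Number of steps required ≥ 8.192 V / 85.62 µV = 95678.58.
Need 2^N ≥ 95678.58; 2^16 = 65536, 2^17 = 131072.
Minimum N = 17.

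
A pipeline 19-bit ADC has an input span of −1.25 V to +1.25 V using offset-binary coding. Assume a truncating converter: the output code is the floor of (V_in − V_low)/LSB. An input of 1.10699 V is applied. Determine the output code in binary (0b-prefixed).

With 524288 levels over 2.5 V, one step is 4.77 µV.
Input sits at 494296.629 steps above V_low.
Floor → code 494296.
In binary (0b-prefixed): 0b1111000101011011000.

code 0b1111000101011011000 (decimal 494296)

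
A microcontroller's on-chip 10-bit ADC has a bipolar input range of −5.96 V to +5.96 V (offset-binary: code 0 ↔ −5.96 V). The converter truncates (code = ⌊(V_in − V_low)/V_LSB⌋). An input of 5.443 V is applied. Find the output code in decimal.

With 1024 levels over 11.92 V, one step is 11.641 mV.
(5.443 − (−5.96)) / 0.0116406 = 979.587 LSBs.
⌊·⌋(979.587) = 979.

code 979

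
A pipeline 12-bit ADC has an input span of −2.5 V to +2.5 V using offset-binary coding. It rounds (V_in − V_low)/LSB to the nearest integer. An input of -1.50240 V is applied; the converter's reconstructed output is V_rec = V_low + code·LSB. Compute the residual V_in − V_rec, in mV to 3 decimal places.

One LSB is 5 V / 4096 = 1.221 mV.
(-1.50240 − (−2.5))/0.0012207 = 817.2339; round gives code 817.
Reconstructed: -1.5026855 V.
Difference: 0.000285547 V → 0.286 mV.

0.286 mV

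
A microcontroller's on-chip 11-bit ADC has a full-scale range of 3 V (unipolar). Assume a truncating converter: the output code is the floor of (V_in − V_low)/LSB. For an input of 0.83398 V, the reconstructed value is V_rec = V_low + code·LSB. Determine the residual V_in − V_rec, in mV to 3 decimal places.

Step size: 3 V ÷ 2^11 = 1.465 mV.
(V_in − V_low)/LSB = (0.83398 − 0)/0.00146484 = 569.3303 → code 569 (floor).
Code 569 maps back to 0 + 569×0.00146484 V = 0.83349609 V.
Difference: 0.000483906 V → 0.484 mV.

0.484 mV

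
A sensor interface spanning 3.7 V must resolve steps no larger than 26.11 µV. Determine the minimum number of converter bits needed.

18 bits

Number of steps required ≥ 3.7 V / 26.11 µV = 141708.16.
Need 2^N ≥ 141708.16; 2^17 = 131072, 2^18 = 262144.
Minimum N = 18.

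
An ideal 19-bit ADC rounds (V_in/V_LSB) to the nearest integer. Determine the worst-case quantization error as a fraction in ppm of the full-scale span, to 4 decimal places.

Rounding → worst-case error = ½ LSB = V_FS/2^20, so 1e+06/1048576 = 0.953674 ppm of full scale.

0.9537 ppm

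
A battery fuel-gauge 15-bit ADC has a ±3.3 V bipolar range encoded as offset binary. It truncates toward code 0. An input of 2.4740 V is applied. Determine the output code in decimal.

code 28667

LSB = 6.6 V / 32768 = 201.42 µV.
Input sits at 28667.035 steps above V_low.
Floor → code 28667.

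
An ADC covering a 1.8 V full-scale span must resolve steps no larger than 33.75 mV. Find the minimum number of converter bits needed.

Number of steps required ≥ 1.8 V / 33.75 mV = 53.33.
Need 2^N ≥ 53.33; 2^5 = 32, 2^6 = 64.
Minimum N = 6.

6 bits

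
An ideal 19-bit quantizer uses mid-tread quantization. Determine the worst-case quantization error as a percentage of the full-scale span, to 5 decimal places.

Rounding → worst-case error = ½ LSB = V_FS/2^20, so 100/1048576 = 9.53674e-05 % of full scale.

0.00010 %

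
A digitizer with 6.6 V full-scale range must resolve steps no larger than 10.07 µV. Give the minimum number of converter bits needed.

20 bits

Number of steps required ≥ 6.6 V / 10.07 µV = 655412.12.
Need 2^N ≥ 655412.12; 2^19 = 524288, 2^20 = 1048576.
Minimum N = 20.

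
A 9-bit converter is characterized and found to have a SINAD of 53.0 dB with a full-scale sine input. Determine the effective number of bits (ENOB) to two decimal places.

ENOB = (SINAD − 1.76) / 6.02 = (53.0 − 1.76)/6.02 = 8.512.

8.51 bits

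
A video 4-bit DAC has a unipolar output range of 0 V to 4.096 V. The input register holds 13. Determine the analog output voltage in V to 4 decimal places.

LSB = 4.096 V / 2^4 = 256.000 mV.
V_out = 0 + 13 × 0.256 V = 3.328 V.

3.3280 V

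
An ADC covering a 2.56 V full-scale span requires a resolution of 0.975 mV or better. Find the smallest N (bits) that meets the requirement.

12 bits

Number of steps required ≥ 2.56 V / 0.975 mV = 2625.64.
Need 2^N ≥ 2625.64; 2^11 = 2048, 2^12 = 4096.
Minimum N = 12.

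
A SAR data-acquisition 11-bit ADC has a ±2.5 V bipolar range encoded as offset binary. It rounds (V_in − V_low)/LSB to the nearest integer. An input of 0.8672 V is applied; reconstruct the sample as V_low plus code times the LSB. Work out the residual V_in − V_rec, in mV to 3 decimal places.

0.501 mV

Step size: 5 V ÷ 2^11 = 2.441 mV.
(V_in − V_low)/LSB = (0.8672 − (−2.5))/0.00244141 = 1379.2051 → code 1379 (round).
Reconstructed: 0.86669922 V.
Error = 0.8672 − 0.86669922 = 0.000500781 V = 0.501 mV.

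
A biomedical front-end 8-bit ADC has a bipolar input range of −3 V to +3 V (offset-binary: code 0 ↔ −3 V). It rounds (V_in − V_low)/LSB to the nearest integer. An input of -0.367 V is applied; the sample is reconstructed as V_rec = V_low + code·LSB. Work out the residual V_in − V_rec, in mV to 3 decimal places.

One LSB is 6 V / 256 = 23.438 mV.
Scaled input = 112.3413 LSBs, so code = 112.
Code 112 maps back to (−3) + 112×0.0234375 V = -0.375 V.
V_in − V_rec = 0.008 V = 8.000 mV.

8.000 mV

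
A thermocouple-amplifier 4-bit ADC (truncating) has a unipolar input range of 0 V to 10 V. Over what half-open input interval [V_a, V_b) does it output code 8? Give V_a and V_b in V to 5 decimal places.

[5.00000 V, 5.62500 V)

LSB = 10/2^4 = 0.6250 V.
V_a = V_low + 8·LSB = 5 V; V_b = V_low + 9·LSB = 5.625 V.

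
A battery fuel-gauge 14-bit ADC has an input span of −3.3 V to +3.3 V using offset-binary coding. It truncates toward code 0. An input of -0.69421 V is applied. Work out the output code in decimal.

code 6468

Full-scale span = 6.6 V; LSB = 6.6/2^14 = 402.83 µV.
(-0.69421 − (−3.3)) / 0.000402832 = 6468.676 LSBs.
⌊·⌋(6468.676) = 6468.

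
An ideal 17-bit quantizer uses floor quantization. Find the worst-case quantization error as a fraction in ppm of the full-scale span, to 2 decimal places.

7.63 ppm

Truncating → worst-case error = 1 LSB = V_FS/2^17, so 1e+06/131072 = 7.62939 ppm of full scale.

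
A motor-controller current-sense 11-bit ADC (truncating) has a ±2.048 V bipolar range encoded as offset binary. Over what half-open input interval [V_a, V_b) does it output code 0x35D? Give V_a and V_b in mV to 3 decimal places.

LSB = 4.096/2^11 = 2.000 mV.
Code 0x35D = 861 decimal.
V_a = V_low + 861·LSB = -0.326 V; V_b = V_low + 862·LSB = -0.324 V.

[-326.000 mV, -324.000 mV)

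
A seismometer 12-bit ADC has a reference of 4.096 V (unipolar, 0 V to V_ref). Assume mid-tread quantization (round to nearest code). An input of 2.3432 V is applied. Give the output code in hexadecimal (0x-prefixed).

code 0x927 (decimal 2343)

LSB = 4.096 V / 4096 = 1.000 mV.
(V_in − V_low)/LSB = (2.3432 − 0) / 0.001 = 2343.200.
round(2343.200) = 2343.
In hexadecimal (0x-prefixed): 0x927.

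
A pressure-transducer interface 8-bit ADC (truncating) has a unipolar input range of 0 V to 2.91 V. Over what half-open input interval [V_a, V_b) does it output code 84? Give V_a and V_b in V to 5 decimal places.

LSB = 2.91/2^8 = 11.367 mV.
V_a = V_low + 84·LSB = 0.954844 V; V_b = V_low + 85·LSB = 0.966211 V.

[0.95484 V, 0.96621 V)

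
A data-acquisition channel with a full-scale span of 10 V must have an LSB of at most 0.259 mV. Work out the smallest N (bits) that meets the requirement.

Number of steps required ≥ 10 V / 0.259 mV = 38610.04.
Need 2^N ≥ 38610.04; 2^15 = 32768, 2^16 = 65536.
Minimum N = 16.

16 bits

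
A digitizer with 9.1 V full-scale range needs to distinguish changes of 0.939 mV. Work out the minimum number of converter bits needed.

14 bits

Number of steps required ≥ 9.1 V / 0.939 mV = 9691.16.
Need 2^N ≥ 9691.16; 2^13 = 8192, 2^14 = 16384.
Minimum N = 14.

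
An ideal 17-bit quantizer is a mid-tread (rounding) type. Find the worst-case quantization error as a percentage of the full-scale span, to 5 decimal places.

Rounding → worst-case error = ½ LSB = V_FS/2^18, so 100/262144 = 0.00038147 % of full scale.

0.00038 %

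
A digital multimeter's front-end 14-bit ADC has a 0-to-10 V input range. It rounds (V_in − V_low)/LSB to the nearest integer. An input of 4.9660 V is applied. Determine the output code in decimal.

code 8136

With 16384 levels over 10 V, one step is 0.610 mV.
(4.9660 − 0) / 0.000610352 = 8136.294 LSBs.
round(8136.294) = 8136.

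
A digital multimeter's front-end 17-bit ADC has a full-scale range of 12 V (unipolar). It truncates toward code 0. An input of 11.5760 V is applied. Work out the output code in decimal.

code 126440

With 131072 levels over 12 V, one step is 91.55 µV.
Input sits at 126440.789 steps above V_low.
Floor → code 126440.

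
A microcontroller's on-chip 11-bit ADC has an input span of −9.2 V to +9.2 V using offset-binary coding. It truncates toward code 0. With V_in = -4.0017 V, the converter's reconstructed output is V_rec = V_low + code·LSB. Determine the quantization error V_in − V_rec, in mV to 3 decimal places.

Step size: 18.4 V ÷ 2^11 = 8.984 mV.
Scaled input = 578.5934 LSBs, so code = 578.
Reconstructed: -4.0070312 V.
Error = -4.0017 − (−4.0070312) = 0.00533125 V = 5.331 mV.

5.331 mV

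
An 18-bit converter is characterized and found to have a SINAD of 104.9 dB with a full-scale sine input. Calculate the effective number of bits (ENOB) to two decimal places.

ENOB = (SINAD − 1.76) / 6.02 = (104.9 − 1.76)/6.02 = 17.133.

17.13 bits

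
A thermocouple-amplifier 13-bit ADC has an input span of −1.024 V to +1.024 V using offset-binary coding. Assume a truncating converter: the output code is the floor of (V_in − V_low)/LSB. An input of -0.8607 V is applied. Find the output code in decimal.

Full-scale span = 2.048 V; LSB = 2.048/2^13 = 250.00 µV.
Input sits at 653.200 steps above V_low.
⌊·⌋(653.200) = 653.

code 653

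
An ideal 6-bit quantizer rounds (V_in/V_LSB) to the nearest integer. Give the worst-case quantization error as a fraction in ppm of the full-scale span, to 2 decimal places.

Rounding → worst-case error = ½ LSB = V_FS/2^7, so 1e+06/128 = 7812.5 ppm of full scale.

7812.50 ppm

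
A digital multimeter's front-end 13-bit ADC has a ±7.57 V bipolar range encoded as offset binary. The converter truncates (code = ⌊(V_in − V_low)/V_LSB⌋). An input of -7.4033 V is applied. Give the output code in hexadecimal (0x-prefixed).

Full-scale span = 15.14 V; LSB = 15.14/2^13 = 1.848 mV.
Input sits at 90.199 steps above V_low.
⌊·⌋(90.199) = 90.
In hexadecimal (0x-prefixed): 0x5A.

code 0x5A (decimal 90)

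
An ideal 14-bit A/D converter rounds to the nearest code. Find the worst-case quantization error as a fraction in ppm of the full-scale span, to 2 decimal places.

Rounding → worst-case error = ½ LSB = V_FS/2^15, so 1e+06/32768 = 30.5176 ppm of full scale.

30.52 ppm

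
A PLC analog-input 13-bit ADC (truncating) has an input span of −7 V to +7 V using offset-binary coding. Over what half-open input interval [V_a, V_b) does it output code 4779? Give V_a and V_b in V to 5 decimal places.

LSB = 14/2^13 = 1.709 mV.
V_a = V_low + 4779·LSB = 1.16724 V; V_b = V_low + 4780·LSB = 1.16895 V.

[1.16724 V, 1.16895 V)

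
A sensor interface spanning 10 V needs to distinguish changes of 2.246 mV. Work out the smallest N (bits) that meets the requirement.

Number of steps required ≥ 10 V / 2.246 mV = 4452.36.
Need 2^N ≥ 4452.36; 2^12 = 4096, 2^13 = 8192.
Minimum N = 13.

13 bits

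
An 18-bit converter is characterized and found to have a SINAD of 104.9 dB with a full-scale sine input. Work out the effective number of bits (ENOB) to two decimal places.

ENOB = (SINAD − 1.76) / 6.02 = (104.9 − 1.76)/6.02 = 17.133.

17.13 bits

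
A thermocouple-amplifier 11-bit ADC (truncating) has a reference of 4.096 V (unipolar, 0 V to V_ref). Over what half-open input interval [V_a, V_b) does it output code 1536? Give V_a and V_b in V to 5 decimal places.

LSB = 4.096/2^11 = 2.000 mV.
V_a = V_low + 1536·LSB = 3.072 V; V_b = V_low + 1537·LSB = 3.074 V.

[3.07200 V, 3.07400 V)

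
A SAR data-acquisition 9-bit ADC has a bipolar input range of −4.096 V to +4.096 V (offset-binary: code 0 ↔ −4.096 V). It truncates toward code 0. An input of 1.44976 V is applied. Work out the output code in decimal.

LSB = 8.192 V / 512 = 16.000 mV.
(1.44976 − (−4.096)) / 0.016 = 346.610 LSBs.
Floor → code 346.

code 346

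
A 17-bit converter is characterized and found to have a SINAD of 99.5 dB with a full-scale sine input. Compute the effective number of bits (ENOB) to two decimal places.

16.24 bits

ENOB = (SINAD − 1.76) / 6.02 = (99.5 − 1.76)/6.02 = 16.236.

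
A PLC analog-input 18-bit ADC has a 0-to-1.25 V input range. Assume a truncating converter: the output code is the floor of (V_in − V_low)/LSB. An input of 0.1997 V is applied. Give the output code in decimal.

LSB = 1.25 V / 262144 = 4.77 µV.
Input sits at 41880.125 steps above V_low.
⌊·⌋(41880.125) = 41880.

code 41880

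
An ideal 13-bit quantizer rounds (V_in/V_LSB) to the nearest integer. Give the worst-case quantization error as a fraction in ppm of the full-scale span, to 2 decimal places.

Rounding → worst-case error = ½ LSB = V_FS/2^14, so 1e+06/16384 = 61.0352 ppm of full scale.

61.04 ppm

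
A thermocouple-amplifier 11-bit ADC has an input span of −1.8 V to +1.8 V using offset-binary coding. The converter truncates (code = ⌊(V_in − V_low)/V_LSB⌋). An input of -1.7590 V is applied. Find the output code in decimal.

Full-scale span = 3.6 V; LSB = 3.6/2^11 = 1.758 mV.
Input sits at 23.324 steps above V_low.
Floor → code 23.

code 23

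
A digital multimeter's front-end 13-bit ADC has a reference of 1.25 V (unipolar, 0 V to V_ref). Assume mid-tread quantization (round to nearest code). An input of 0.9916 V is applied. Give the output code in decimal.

LSB = 1.25 V / 8192 = 152.59 µV.
(V_in − V_low)/LSB = (0.9916 − 0) / 0.000152588 = 6498.550.
Round → code 6499.

code 6499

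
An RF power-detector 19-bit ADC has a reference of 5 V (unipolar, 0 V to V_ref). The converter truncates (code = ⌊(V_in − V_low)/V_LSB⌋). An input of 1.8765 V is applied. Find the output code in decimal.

Full-scale span = 5 V; LSB = 5/2^19 = 9.54 µV.
Input sits at 196765.286 steps above V_low.
⌊·⌋(196765.286) = 196765.

code 196765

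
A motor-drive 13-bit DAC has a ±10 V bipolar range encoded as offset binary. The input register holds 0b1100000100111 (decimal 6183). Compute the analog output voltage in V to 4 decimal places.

5.0952 V

LSB = 20 V / 2^13 = 2.441 mV.
Code 0b1100000100111 = 6183 decimal.
V_out = (−10) + 6183 × 0.00244141 V = 5.09521 V.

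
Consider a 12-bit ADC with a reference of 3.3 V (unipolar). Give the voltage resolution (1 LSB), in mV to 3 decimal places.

0.806 mV

Full-scale span = 3.3 V.
LSB = 3.3 / 2^12 = 3.3 / 4096 = 0.000805664 V = 0.806 mV.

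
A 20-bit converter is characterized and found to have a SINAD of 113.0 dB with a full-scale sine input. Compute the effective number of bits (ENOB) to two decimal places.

ENOB = (SINAD − 1.76) / 6.02 = (113.0 − 1.76)/6.02 = 18.478.

18.48 bits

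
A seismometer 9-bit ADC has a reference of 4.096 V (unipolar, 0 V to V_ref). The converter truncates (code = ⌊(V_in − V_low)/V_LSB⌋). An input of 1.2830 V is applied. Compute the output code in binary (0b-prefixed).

Full-scale span = 4.096 V; LSB = 4.096/2^9 = 8.000 mV.
Input sits at 160.375 steps above V_low.
⌊·⌋(160.375) = 160.
In binary (0b-prefixed): 0b10100000.

code 0b10100000 (decimal 160)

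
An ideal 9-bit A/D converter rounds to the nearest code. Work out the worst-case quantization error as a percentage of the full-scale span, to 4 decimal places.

Rounding → worst-case error = ½ LSB = V_FS/2^10, so 100/1024 = 0.0976562 % of full scale.

0.0977 %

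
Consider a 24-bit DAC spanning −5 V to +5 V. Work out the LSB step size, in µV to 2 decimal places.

0.60 µV

Full-scale span = 10 V.
LSB = 10 / 2^24 = 10 / 16777216 = 5.96046e-07 V = 0.60 µV.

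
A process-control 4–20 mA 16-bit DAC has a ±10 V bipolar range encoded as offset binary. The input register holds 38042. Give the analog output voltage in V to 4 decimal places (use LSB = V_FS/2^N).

LSB = 20 V / 2^16 = 305.18 µV.
V_out = (−10) + 38042 × 0.000305176 V = 1.6095 V.

1.6095 V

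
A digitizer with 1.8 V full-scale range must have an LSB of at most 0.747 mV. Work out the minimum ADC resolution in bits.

Number of steps required ≥ 1.8 V / 0.747 mV = 2409.64.
Need 2^N ≥ 2409.64; 2^11 = 2048, 2^12 = 4096.
Minimum N = 12.

12 bits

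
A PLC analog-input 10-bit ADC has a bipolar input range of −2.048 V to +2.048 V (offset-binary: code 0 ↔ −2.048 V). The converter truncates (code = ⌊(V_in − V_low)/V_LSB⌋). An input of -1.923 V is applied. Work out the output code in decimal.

code 31

LSB = 4.096 V / 1024 = 4.000 mV.
(V_in − V_low)/LSB = (-1.923 − (−2.048)) / 0.004 = 31.250.
So the output code is 31.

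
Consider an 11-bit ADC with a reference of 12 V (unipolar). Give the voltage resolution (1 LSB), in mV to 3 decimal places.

5.859 mV

Full-scale span = 12 V.
LSB = 12 / 2^11 = 12 / 2048 = 0.00585938 V = 5.859 mV.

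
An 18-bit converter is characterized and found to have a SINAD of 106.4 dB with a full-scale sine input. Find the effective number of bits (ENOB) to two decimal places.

ENOB = (SINAD − 1.76) / 6.02 = (106.4 − 1.76)/6.02 = 17.382.

17.38 bits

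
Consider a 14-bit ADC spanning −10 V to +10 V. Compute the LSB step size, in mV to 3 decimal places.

Full-scale span = 20 V.
LSB = 20 / 2^14 = 20 / 16384 = 0.0012207 V = 1.221 mV.

1.221 mV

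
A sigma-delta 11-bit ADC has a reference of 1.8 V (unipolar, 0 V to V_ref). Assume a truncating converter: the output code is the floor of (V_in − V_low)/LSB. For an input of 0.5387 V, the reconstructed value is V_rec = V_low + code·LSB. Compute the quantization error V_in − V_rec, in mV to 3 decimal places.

LSB = 1.8/2^11 = 0.879 mV.
(V_in − V_low)/LSB = (0.5387 − 0)/0.000878906 = 612.9209 → code 612 (floor).
Code 612 maps back to 0 + 612×0.000878906 V = 0.53789062 V.
V_in − V_rec = 0.000809375 V = 0.809 mV.

0.809 mV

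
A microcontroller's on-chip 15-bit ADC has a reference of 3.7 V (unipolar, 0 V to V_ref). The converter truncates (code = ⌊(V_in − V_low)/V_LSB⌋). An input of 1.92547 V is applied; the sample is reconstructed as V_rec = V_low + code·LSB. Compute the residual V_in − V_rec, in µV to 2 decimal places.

42.75 µV

Step size: 3.7 V ÷ 2^15 = 112.92 µV.
(1.92547 − 0)/0.000112915 = 17052.3786; ⌊·⌋ gives code 17052.
V_rec = 0 + 17052·0.000112915 = 1.9254272 V.
Error = 1.92547 − 1.9254272 = 4.27539e-05 V = 42.75 µV.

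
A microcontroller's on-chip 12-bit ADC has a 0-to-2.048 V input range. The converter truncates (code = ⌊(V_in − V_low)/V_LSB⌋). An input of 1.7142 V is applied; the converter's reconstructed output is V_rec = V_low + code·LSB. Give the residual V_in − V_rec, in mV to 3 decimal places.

0.200 mV

One LSB is 2.048 V / 4096 = 0.500 mV.
(1.7142 − 0)/0.0005 = 3428.4000; ⌊·⌋ gives code 3428.
Code 3428 maps back to 0 + 3428×0.0005 V = 1.714 V.
Error = 1.7142 − 1.714 = 0.0002 V = 0.200 mV.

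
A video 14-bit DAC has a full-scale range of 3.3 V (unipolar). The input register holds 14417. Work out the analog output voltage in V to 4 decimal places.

2.9038 V

LSB = 3.3 V / 2^14 = 201.42 µV.
V_out = 0 + 14417 × 0.000201416 V = 2.90381 V.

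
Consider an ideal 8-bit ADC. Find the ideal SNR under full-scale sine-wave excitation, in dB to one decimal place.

SNR ≈ 6.02·N + 1.76 dB = 6.02·8 + 1.76 = 49.92 dB.

49.9 dB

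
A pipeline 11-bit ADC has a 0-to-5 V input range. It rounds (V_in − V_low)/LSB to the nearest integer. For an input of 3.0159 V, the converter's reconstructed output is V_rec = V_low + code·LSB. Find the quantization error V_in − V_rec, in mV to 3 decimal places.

0.763 mV

Step size: 5 V ÷ 2^11 = 2.441 mV.
(V_in − V_low)/LSB = (3.0159 − 0)/0.00244141 = 1235.3126 → code 1235 (round).
Reconstructed: 3.0151367 V.
Difference: 0.000763281 V → 0.763 mV.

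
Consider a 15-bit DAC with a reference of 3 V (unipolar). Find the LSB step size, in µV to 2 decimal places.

Full-scale span = 3 V.
LSB = 3 / 2^15 = 3 / 32768 = 9.15527e-05 V = 91.55 µV.

91.55 µV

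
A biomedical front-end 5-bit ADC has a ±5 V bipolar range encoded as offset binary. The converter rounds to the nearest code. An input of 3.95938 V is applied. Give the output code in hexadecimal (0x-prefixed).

LSB = 10 V / 32 = 312.500 mV.
(V_in − V_low)/LSB = (3.95938 − (−5)) / 0.3125 = 28.670.
Round → code 29.
In hexadecimal (0x-prefixed): 0x1D.

code 0x1D (decimal 29)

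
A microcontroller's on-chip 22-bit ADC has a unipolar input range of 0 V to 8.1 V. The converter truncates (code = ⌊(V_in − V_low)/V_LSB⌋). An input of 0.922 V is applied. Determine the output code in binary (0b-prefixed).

LSB = 8.1 V / 4194304 = 1.93 µV.
(0.922 − 0) / 1.93119e-06 = 477425.715 LSBs.
So the output code is 477425.
In binary (0b-prefixed): 0b1110100100011110001.

code 0b1110100100011110001 (decimal 477425)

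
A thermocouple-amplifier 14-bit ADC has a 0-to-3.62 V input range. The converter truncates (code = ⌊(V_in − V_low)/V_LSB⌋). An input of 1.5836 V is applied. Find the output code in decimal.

With 16384 levels over 3.62 V, one step is 220.95 µV.
(1.5836 − 0) / 0.000220947 = 7167.321 LSBs.
⌊·⌋(7167.321) = 7167.

code 7167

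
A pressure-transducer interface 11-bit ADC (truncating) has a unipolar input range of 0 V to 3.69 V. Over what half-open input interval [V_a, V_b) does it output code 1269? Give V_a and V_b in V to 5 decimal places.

[2.28643 V, 2.28823 V)

LSB = 3.69/2^11 = 1.802 mV.
V_a = V_low + 1269·LSB = 2.28643 V; V_b = V_low + 1270·LSB = 2.28823 V.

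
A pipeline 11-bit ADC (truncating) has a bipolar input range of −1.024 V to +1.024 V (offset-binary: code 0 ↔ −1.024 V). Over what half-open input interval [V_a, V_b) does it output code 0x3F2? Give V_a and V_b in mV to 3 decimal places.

[-14.000 mV, -13.000 mV)

LSB = 2.048/2^11 = 1.000 mV.
Code 0x3F2 = 1010 decimal.
V_a = V_low + 1010·LSB = -0.014 V; V_b = V_low + 1011·LSB = -0.013 V.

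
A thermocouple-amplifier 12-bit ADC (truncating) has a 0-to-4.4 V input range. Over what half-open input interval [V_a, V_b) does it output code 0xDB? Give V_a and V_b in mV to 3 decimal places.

LSB = 4.4/2^12 = 1.074 mV.
Code 0xDB = 219 decimal.
V_a = V_low + 219·LSB = 0.235254 V; V_b = V_low + 220·LSB = 0.236328 V.

[235.254 mV, 236.328 mV)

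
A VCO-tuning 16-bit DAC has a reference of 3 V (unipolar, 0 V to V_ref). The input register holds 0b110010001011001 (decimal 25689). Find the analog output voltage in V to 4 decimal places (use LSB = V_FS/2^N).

LSB = 3 V / 2^16 = 45.78 µV.
Code 0b110010001011001 = 25689 decimal.
V_out = 0 + 25689 × 4.57764e-05 V = 1.17595 V.

1.1759 V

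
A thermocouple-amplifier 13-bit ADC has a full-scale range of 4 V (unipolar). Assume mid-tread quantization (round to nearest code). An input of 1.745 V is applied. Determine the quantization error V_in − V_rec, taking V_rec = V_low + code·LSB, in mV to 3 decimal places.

LSB = 4/2^13 = 488.28 µV.
(1.745 − 0)/0.000488281 = 3573.7600; round gives code 3574.
Code 3574 maps back to 0 + 3574×0.000488281 V = 1.7451172 V.
V_in − V_rec = -0.000117187 V = -0.117 mV.

-0.117 mV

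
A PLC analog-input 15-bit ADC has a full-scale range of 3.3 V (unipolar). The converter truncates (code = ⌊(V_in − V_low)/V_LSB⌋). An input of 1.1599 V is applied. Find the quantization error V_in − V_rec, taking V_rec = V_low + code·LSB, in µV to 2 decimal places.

45.87 µV

One LSB is 3.3 V / 32768 = 100.71 µV.
(1.1599 − 0)/0.000100708 = 11517.4555; ⌊·⌋ gives code 11517.
V_rec = 0 + 11517·0.000100708 = 1.1598541 V.
Error = 1.1599 − 1.1598541 = 4.5874e-05 V = 45.87 µV.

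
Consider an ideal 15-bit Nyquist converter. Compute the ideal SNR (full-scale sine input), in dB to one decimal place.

SNR ≈ 6.02·N + 1.76 dB = 6.02·15 + 1.76 = 92.06 dB.

92.1 dB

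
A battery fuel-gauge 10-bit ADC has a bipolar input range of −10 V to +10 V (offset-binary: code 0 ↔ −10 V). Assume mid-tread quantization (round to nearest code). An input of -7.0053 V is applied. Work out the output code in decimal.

LSB = 20 V / 1024 = 19.531 mV.
(V_in − V_low)/LSB = (-7.0053 − (−10)) / 0.0195312 = 153.329.
So the output code is 153.

code 153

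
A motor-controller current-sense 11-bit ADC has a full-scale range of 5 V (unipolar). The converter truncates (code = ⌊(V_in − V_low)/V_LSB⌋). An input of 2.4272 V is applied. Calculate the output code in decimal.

code 994

With 2048 levels over 5 V, one step is 2.441 mV.
(V_in − V_low)/LSB = (2.4272 − 0) / 0.00244141 = 994.181.
Floor → code 994.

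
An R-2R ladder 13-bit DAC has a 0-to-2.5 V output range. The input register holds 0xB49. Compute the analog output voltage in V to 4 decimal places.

LSB = 2.5 V / 2^13 = 305.18 µV.
Code 0xB49 = 2889 decimal.
V_out = 0 + 2889 × 0.000305176 V = 0.881653 V.

0.8817 V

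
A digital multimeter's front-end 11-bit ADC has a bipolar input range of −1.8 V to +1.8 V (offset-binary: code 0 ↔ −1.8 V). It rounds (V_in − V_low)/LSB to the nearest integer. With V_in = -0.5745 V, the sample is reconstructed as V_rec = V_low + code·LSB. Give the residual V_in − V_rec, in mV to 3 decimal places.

One LSB is 3.6 V / 2048 = 1.758 mV.
(-0.5745 − (−1.8))/0.00175781 = 697.1733; round gives code 697.
Reconstructed: -0.57480469 V.
Error = -0.5745 − (−0.57480469) = 0.000304687 V = 0.305 mV.

0.305 mV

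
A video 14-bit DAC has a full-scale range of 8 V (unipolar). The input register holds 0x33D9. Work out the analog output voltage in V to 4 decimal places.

LSB = 8 V / 2^14 = 488.28 µV.
Code 0x33D9 = 13273 decimal.
V_out = 0 + 13273 × 0.000488281 V = 6.48096 V.

6.4810 V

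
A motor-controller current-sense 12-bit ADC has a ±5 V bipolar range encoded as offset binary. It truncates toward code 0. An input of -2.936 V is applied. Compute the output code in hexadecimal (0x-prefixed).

LSB = 10 V / 4096 = 2.441 mV.
Input sits at 845.414 steps above V_low.
Floor → code 845.
In hexadecimal (0x-prefixed): 0x34D.

code 0x34D (decimal 845)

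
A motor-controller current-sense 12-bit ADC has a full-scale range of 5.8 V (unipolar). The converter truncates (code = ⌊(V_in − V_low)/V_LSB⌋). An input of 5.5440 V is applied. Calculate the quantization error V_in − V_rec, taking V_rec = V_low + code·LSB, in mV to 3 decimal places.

0.299 mV

Step size: 5.8 V ÷ 2^12 = 1.416 mV.
(V_in − V_low)/LSB = (5.5440 − 0)/0.00141602 = 3915.2110 → code 3915 (floor).
Reconstructed: 5.5437012 V.
V_in − V_rec = 0.000298828 V = 0.299 mV.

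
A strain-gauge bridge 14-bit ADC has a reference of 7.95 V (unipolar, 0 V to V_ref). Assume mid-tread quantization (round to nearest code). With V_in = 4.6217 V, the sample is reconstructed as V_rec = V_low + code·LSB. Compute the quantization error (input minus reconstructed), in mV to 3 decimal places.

-0.111 mV

Step size: 7.95 V ÷ 2^14 = 485.23 µV.
Scaled input = 9524.7714 LSBs, so code = 9525.
V_rec = 0 + 9525·0.000485229 = 4.6218109 V.
Error = 4.6217 − 4.6218109 = -0.000110913 V = -0.111 mV.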